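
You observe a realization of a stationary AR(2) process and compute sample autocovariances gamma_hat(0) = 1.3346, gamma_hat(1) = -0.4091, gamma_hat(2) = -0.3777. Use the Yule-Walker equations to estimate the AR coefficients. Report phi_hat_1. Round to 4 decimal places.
\hat\phi_{1} = -0.4341

The Yule-Walker equations for an AR(p) process read, in matrix form,
  Gamma_p phi = r_p,   with   (Gamma_p)_{ij} = gamma(|i - j|),
                       (r_p)_i = gamma(i),   i,j = 1..p.
Substitute the sample gammas (Toeplitz matrix and right-hand side of size 2):
  Gamma_p = [[1.3346, -0.4091], [-0.4091, 1.3346]]
  r_p     = [-0.4091, -0.3777]
Written out:
  1.3346 phi_1 - 0.4091 phi_2 = -0.4091
  -0.4091 phi_1 + 1.3346 phi_2 = -0.3777
Solve by Cramer's rule:
  det = gamma(0)^2 - gamma(1)^2 = (1.3346)^2 - (-0.4091)^2 = 1.78115716 - 0.16736281 = 1.61379435
  phi_hat_1 = [gamma(1) gamma(0) - gamma(1) gamma(2)] / det = [(-0.4091)(1.3346) - (-0.4091)(-0.3777)] / 1.61379435 = -0.70050193 / 1.61379435 = -0.4341
  phi_hat_2 = [gamma(0) gamma(2) - gamma(1)^2] / det = [(1.3346)(-0.3777) - (-0.4091)^2] / 1.61379435 = -0.67144123 / 1.61379435 = -0.4161
So phi_hat = [-0.4341, -0.4161].
Therefore phi_hat_1 = -0.4341.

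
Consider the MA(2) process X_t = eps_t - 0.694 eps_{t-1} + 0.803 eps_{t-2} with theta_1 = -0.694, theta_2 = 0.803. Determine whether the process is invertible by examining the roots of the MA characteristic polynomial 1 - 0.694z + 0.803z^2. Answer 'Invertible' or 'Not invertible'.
\text{Invertible}

The MA(q) characteristic polynomial is P(z) = 1 - 0.694z + 0.803z^2.
Invertibility requires all roots to lie outside the unit circle, i.e. |z| > 1 for every root.
Set 1 + (-0.694) z + (0.803) z^2 = 0, i.e. a z^2 + b z + c = 0 with a = 0.803, b = -0.694, c = 1.
Discriminant D = b^2 - 4ac = (-0.694)^2 - 4*(0.803)*1 = 0.481636 - (3.212) = -2.730364.
D < 0, so the roots are the complex-conjugate pair z = (-b +/- i sqrt(-D)) / (2a) = 0.4321 +/- 1.0289i.
For a conjugate pair |z|^2 = z * conj(z) = (product of roots) = c/a = 1/(0.803) = 1.24533, so |z| = sqrt(1.24533) = 1.1159 for both roots.
Moduli of all roots: 1.1159, 1.1159.
All moduli strictly greater than 1? Yes.
Verdict: Invertible.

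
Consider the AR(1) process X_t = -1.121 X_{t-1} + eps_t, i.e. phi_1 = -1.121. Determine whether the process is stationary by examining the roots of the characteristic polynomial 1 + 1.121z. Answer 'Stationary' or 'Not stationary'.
\text{Not stationary}

The AR(p) characteristic polynomial is P(z) = 1 + 1.121z.
Stationarity requires all roots to lie outside the unit circle, i.e. |z| > 1 for every root.
This is linear in z: 1 + (1.121) z = 0  =>  z = -1/(1.121) = -0.892061,  |z| = 0.892061.
Moduli of all roots: 0.8921.
All moduli strictly greater than 1? No.
Verdict: Not stationary.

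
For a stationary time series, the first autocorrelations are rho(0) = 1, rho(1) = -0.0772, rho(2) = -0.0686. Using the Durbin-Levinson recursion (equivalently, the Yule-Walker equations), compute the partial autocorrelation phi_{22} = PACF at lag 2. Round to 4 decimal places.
\phi_{22} = -0.0750

The PACF at lag k is phi_{kk}, the last component of the solution
to the Yule-Walker system G_k phi = r_k where
  (G_k)_{ij} = rho(|i - j|), (r_k)_i = rho(i), i,j = 1..k.
Equivalently, Durbin-Levinson gives phi_{kk} iteratively:
  phi_{11} = rho(1)
  phi_{kk} = [rho(k) - sum_{j=1..k-1} phi_{k-1,j} rho(k-j)]
            / [1 - sum_{j=1..k-1} phi_{k-1,j} rho(j)],
  phi_{k,j} = phi_{k-1,j} - phi_{kk} phi_{k-1,k-j},  j = 1..k-1.
Step k = 1:
  phi_11 = rho(1) = -0.0772.
Step k = 2:
  phi_22 = [rho(2) - phi_11 rho(1)] / [1 - phi_11 rho(1)] = [-0.0686 - (-0.0772)(-0.0772)] / [1 - (-0.0772)(-0.0772)]
         = -0.07455984 / 0.99404016 = -0.075.
Therefore phi_{22} = -0.0750.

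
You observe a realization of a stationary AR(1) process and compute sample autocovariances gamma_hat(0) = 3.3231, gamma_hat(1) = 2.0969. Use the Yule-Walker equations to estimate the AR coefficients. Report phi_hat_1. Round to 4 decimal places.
\hat\phi_{1} = 0.6310

The Yule-Walker equations for an AR(p) process read, in matrix form,
  Gamma_p phi = r_p,   with   (Gamma_p)_{ij} = gamma(|i - j|),
                       (r_p)_i = gamma(i),   i,j = 1..p.
Substitute the sample gammas (Toeplitz matrix and right-hand side of size 1):
  Gamma_p = [[3.3231]]
  r_p     = [2.0969]
With p = 1 this is the single equation gamma(0) phi_1 = gamma(1):
  phi_hat_1 = gamma(1) / gamma(0) = 2.0969 / 3.3231 = 0.6310.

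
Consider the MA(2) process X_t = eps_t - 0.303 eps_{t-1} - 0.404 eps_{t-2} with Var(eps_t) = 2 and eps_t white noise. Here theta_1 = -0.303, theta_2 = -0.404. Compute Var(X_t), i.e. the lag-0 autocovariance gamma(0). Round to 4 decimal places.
\gamma(0) = 2.5101

For an MA(q) process X_t = eps_t + sum_i theta_i eps_{t-i} with
Var(eps_t) = sigma^2, the variance is
  gamma(0) = sigma^2 * (1 + sum_i theta_i^2).
  sum_i theta_i^2 = (-0.303)^2 + (-0.404)^2 = 0.091809 + 0.163216 = 0.255025.
  gamma(0) = 2 * (1 + 0.255025) = 2 * 1.255025 = 2.51005, which rounds to 2.5101.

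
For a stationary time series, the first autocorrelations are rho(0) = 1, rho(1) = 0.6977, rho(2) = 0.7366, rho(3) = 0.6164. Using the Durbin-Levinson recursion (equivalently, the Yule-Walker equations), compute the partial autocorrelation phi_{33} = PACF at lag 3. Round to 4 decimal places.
\phi_{33} = 0.0332

The PACF at lag k is phi_{kk}, the last component of the solution
to the Yule-Walker system G_k phi = r_k where
  (G_k)_{ij} = rho(|i - j|), (r_k)_i = rho(i), i,j = 1..k.
Equivalently, Durbin-Levinson gives phi_{kk} iteratively:
  phi_{11} = rho(1)
  phi_{kk} = [rho(k) - sum_{j=1..k-1} phi_{k-1,j} rho(k-j)]
            / [1 - sum_{j=1..k-1} phi_{k-1,j} rho(j)],
  phi_{k,j} = phi_{k-1,j} - phi_{kk} phi_{k-1,k-j},  j = 1..k-1.
Step k = 1:
  phi_11 = rho(1) = 0.6977.
Step k = 2:
  phi_22 = [rho(2) - phi_11 rho(1)] / [1 - phi_11 rho(1)] = [0.7366 - (0.6977)(0.6977)] / [1 - (0.6977)(0.6977)]
         = 0.24981471 / 0.51321471 = 0.486765.
  Update: phi_21 = phi_11 - phi_22 phi_11 = 0.6977 - (0.486765)(0.6977) = 0.358084.
Step k = 3:
  phi_33 = [rho(3) - phi_21 rho(2) - phi_22 rho(1)] / [1 - phi_21 rho(1) - phi_22 rho(2)]
    numerator   = 0.6164 - (0.358084)(0.7366) - (0.486765)(0.6977) = 0.01301943
    denominator = 1 - (0.358084)(0.6977) - (0.486765)(0.7366) = 0.39161377
  phi_33 = 0.01301943 / 0.39161377 = 0.0332.
Therefore phi_{33} = 0.0332.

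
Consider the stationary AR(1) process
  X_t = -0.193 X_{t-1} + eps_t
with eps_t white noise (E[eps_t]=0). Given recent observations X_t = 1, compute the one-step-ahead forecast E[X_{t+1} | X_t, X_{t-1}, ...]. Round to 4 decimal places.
E[X_{t+1} \mid \mathcal F_t] = -0.1930

For an AR(p) model X_t = c + sum_i phi_i X_{t-i} + eps_t, the
one-step-ahead conditional mean is
  E[X_{t+1} | X_t, ...] = c + sum_i phi_i X_{t+1-i}.
Substitute known values:
  E[X_{t+1} | ...] = (-0.193) * (1)
                   = -0.1930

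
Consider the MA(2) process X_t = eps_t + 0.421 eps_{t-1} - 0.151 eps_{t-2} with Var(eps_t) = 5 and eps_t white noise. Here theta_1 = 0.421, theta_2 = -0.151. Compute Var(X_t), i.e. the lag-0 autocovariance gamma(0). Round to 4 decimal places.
\gamma(0) = 6.0002

For an MA(q) process X_t = eps_t + sum_i theta_i eps_{t-i} with
Var(eps_t) = sigma^2, the variance is
  gamma(0) = sigma^2 * (1 + sum_i theta_i^2).
  sum_i theta_i^2 = (0.421)^2 + (-0.151)^2 = 0.177241 + 0.022801 = 0.200042.
  gamma(0) = 5 * (1 + 0.200042) = 5 * 1.200042 = 6.00021, which rounds to 6.0002.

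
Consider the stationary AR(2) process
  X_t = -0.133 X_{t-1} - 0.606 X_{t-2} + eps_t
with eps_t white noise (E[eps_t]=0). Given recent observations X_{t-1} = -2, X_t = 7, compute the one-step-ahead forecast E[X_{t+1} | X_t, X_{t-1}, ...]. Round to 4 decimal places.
E[X_{t+1} \mid \mathcal F_t] = 0.2810

For an AR(p) model X_t = c + sum_i phi_i X_{t-i} + eps_t, the
one-step-ahead conditional mean is
  E[X_{t+1} | X_t, ...] = c + sum_i phi_i X_{t+1-i}.
Substitute known values:
  E[X_{t+1} | ...] = (-0.133) * (7) + (-0.606) * (-2)
                   = 0.2810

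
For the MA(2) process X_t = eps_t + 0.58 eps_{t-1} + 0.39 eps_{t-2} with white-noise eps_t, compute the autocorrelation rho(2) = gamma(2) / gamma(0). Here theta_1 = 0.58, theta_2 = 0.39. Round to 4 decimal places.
\rho(2) = 0.2620

For an MA(q) process with theta_0 = 1, the autocovariance is
  gamma(k) = sigma^2 * sum_{i=0..q-k} theta_i * theta_{i+k},
and rho(k) = gamma(k) / gamma(0). Sigma^2 cancels.
  numerator   = (1)*(0.39) = 0.39.
  denominator = (1)^2 + (0.58)^2 + (0.39)^2 = 1.4885.
  rho(2) = 0.39 / 1.4885 = 0.2620.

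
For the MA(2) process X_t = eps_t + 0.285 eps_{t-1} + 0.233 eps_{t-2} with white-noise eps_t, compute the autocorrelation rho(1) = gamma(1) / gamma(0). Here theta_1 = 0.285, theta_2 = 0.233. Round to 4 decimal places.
\rho(1) = 0.3095

For an MA(q) process with theta_0 = 1, the autocovariance is
  gamma(k) = sigma^2 * sum_{i=0..q-k} theta_i * theta_{i+k},
and rho(k) = gamma(k) / gamma(0). Sigma^2 cancels.
  numerator   = (1)*(0.285) + (0.285)*(0.233) = 0.351405.
  denominator = (1)^2 + (0.285)^2 + (0.233)^2 = 1.135514.
  rho(1) = 0.351405 / 1.135514 = 0.3095.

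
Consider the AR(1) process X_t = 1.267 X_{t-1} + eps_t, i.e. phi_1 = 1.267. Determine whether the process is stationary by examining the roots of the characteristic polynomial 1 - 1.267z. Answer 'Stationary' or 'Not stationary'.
\text{Not stationary}

The AR(p) characteristic polynomial is P(z) = 1 - 1.267z.
Stationarity requires all roots to lie outside the unit circle, i.e. |z| > 1 for every root.
This is linear in z: 1 + (-1.267) z = 0  =>  z = -1/(-1.267) = 0.789266,  |z| = 0.789266.
Moduli of all roots: 0.7893.
All moduli strictly greater than 1? No.
Verdict: Not stationary.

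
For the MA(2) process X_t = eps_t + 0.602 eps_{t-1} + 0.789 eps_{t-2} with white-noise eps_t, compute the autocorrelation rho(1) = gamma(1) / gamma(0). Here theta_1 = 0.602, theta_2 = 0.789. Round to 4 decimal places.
\rho(1) = 0.5426

For an MA(q) process with theta_0 = 1, the autocovariance is
  gamma(k) = sigma^2 * sum_{i=0..q-k} theta_i * theta_{i+k},
and rho(k) = gamma(k) / gamma(0). Sigma^2 cancels.
  numerator   = (1)*(0.602) + (0.602)*(0.789) = 1.076978.
  denominator = (1)^2 + (0.602)^2 + (0.789)^2 = 1.984925.
  rho(1) = 1.076978 / 1.984925 = 0.5426.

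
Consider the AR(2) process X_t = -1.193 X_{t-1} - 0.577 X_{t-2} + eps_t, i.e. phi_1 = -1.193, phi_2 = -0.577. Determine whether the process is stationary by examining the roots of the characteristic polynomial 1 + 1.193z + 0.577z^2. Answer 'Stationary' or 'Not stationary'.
\text{Stationary}

The AR(p) characteristic polynomial is P(z) = 1 + 1.193z + 0.577z^2.
Stationarity requires all roots to lie outside the unit circle, i.e. |z| > 1 for every root.
Set 1 + (1.193) z + (0.577) z^2 = 0, i.e. a z^2 + b z + c = 0 with a = 0.577, b = 1.193, c = 1.
Discriminant D = b^2 - 4ac = (1.193)^2 - 4*(0.577)*1 = 1.423249 - (2.308) = -0.884751.
D < 0, so the roots are the complex-conjugate pair z = (-b +/- i sqrt(-D)) / (2a) = -1.0338 +/- 0.8151i.
For a conjugate pair |z|^2 = z * conj(z) = (product of roots) = c/a = 1/(0.577) = 1.733102, so |z| = sqrt(1.733102) = 1.3165 for both roots.
Moduli of all roots: 1.3165, 1.3165.
All moduli strictly greater than 1? Yes.
Verdict: Stationary.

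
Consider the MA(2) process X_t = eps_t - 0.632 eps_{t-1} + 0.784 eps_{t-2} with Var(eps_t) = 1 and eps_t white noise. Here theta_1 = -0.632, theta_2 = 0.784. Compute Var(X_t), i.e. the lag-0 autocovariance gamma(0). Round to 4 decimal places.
\gamma(0) = 2.0141

For an MA(q) process X_t = eps_t + sum_i theta_i eps_{t-i} with
Var(eps_t) = sigma^2, the variance is
  gamma(0) = sigma^2 * (1 + sum_i theta_i^2).
  sum_i theta_i^2 = (-0.632)^2 + (0.784)^2 = 0.399424 + 0.614656 = 1.01408.
  gamma(0) = 1 * (1 + 1.01408) = 1 * 2.01408 = 2.01408, which rounds to 2.0141.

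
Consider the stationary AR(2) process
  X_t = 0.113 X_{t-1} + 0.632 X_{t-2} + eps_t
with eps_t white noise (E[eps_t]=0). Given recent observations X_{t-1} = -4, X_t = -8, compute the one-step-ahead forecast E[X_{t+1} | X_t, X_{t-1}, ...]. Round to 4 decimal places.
E[X_{t+1} \mid \mathcal F_t] = -3.4320

For an AR(p) model X_t = c + sum_i phi_i X_{t-i} + eps_t, the
one-step-ahead conditional mean is
  E[X_{t+1} | X_t, ...] = c + sum_i phi_i X_{t+1-i}.
Substitute known values:
  E[X_{t+1} | ...] = (0.113) * (-8) + (0.632) * (-4)
                   = -3.4320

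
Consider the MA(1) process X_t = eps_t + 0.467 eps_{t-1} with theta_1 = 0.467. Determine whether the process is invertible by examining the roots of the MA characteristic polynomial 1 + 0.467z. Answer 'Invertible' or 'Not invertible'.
\text{Invertible}

The MA(q) characteristic polynomial is P(z) = 1 + 0.467z.
Invertibility requires all roots to lie outside the unit circle, i.e. |z| > 1 for every root.
This is linear in z: 1 + (0.467) z = 0  =>  z = -1/(0.467) = -2.141328,  |z| = 2.141328.
Moduli of all roots: 2.1413.
All moduli strictly greater than 1? Yes.
Verdict: Invertible.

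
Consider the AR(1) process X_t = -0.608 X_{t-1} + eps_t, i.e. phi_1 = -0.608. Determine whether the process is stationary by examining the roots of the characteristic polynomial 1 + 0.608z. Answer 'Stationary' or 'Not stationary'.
\text{Stationary}

The AR(p) characteristic polynomial is P(z) = 1 + 0.608z.
Stationarity requires all roots to lie outside the unit circle, i.e. |z| > 1 for every root.
This is linear in z: 1 + (0.608) z = 0  =>  z = -1/(0.608) = -1.644737,  |z| = 1.644737.
Moduli of all roots: 1.6447.
All moduli strictly greater than 1? Yes.
Verdict: Stationary.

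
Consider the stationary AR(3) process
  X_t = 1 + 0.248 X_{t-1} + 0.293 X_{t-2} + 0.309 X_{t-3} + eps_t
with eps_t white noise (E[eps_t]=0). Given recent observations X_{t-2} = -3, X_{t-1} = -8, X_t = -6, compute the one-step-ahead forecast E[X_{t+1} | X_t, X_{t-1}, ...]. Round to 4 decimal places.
E[X_{t+1} \mid \mathcal F_t] = -3.7590

For an AR(p) model X_t = c + sum_i phi_i X_{t-i} + eps_t, the
one-step-ahead conditional mean is
  E[X_{t+1} | X_t, ...] = c + sum_i phi_i X_{t+1-i}.
Substitute known values:
  E[X_{t+1} | ...] = 1 + (0.248) * (-6) + (0.293) * (-8) + (0.309) * (-3)
                   = -3.7590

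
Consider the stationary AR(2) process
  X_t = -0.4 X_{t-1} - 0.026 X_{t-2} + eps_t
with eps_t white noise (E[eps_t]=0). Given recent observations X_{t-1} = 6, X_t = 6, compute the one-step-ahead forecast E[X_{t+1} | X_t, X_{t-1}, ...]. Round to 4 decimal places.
E[X_{t+1} \mid \mathcal F_t] = -2.5560

For an AR(p) model X_t = c + sum_i phi_i X_{t-i} + eps_t, the
one-step-ahead conditional mean is
  E[X_{t+1} | X_t, ...] = c + sum_i phi_i X_{t+1-i}.
Substitute known values:
  E[X_{t+1} | ...] = (-0.4) * (6) + (-0.026) * (6)
                   = -2.5560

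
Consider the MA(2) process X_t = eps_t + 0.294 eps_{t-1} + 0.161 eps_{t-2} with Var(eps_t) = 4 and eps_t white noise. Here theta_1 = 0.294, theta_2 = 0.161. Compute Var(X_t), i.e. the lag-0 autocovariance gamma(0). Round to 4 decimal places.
\gamma(0) = 4.4494

For an MA(q) process X_t = eps_t + sum_i theta_i eps_{t-i} with
Var(eps_t) = sigma^2, the variance is
  gamma(0) = sigma^2 * (1 + sum_i theta_i^2).
  sum_i theta_i^2 = (0.294)^2 + (0.161)^2 = 0.086436 + 0.025921 = 0.112357.
  gamma(0) = 4 * (1 + 0.112357) = 4 * 1.112357 = 4.449428, which rounds to 4.4494.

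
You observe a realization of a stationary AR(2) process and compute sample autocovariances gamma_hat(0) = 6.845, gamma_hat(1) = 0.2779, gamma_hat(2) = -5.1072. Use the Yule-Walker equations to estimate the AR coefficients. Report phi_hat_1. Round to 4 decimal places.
\hat\phi_{1} = 0.0710

The Yule-Walker equations for an AR(p) process read, in matrix form,
  Gamma_p phi = r_p,   with   (Gamma_p)_{ij} = gamma(|i - j|),
                       (r_p)_i = gamma(i),   i,j = 1..p.
Substitute the sample gammas (Toeplitz matrix and right-hand side of size 2):
  Gamma_p = [[6.845, 0.2779], [0.2779, 6.845]]
  r_p     = [0.2779, -5.1072]
Written out:
  6.845 phi_1 + 0.2779 phi_2 = 0.2779
  0.2779 phi_1 + 6.845 phi_2 = -5.1072
Solve by Cramer's rule:
  det = gamma(0)^2 - gamma(1)^2 = (6.845)^2 - (0.2779)^2 = 46.854025 - 0.07722841 = 46.77679659
  phi_hat_1 = [gamma(1) gamma(0) - gamma(1) gamma(2)] / det = [(0.2779)(6.845) - (0.2779)(-5.1072)] / 46.77679659 = 3.32151638 / 46.77679659 = 0.071
  phi_hat_2 = [gamma(0) gamma(2) - gamma(1)^2] / det = [(6.845)(-5.1072) - (0.2779)^2] / 46.77679659 = -35.03601241 / 46.77679659 = -0.749
So phi_hat = [0.0710, -0.7490].
Therefore phi_hat_1 = 0.0710.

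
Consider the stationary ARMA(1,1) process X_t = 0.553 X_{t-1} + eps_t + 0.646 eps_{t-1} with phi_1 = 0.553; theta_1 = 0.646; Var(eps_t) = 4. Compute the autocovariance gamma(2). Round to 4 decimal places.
\gamma(2) = 5.1854

Multiply the model equation by X_{t-k} and take expectations. With theta_0 = psi_0 = 1 and psi_j the MA(infinity) weights, this gives
  gamma(k) - sum_i phi_i gamma(k-i) = c_k,
  c_k = sigma^2 * sum_{j=k..q} theta_j psi_{j-k}   (c_k = 0 for k > q),
using gamma(-m) = gamma(m).
psi-weights needed (psi_j = theta_j + sum_i phi_i psi_{j-i}):
  psi_1 = theta_1 + phi_1 = 0.646 + (0.553) = 1.199
Right-hand sides:
  c_0 = sigma^2 (1 + theta_1 psi_1) = 4 * (1 + (0.646)(1.199)) = 4 * 1.774554 = 7.098216
  c_1 = sigma^2 theta_1 = 4 * (0.646) = 2.584
  c_2 = 0
Equations for k = 0 and k = 1 (AR order 1):
  gamma(0) = phi_1 gamma(1) + c_0
  gamma(1) = phi_1 gamma(0) + c_1
Substituting the second into the first: gamma(0) (1 - phi_1^2) = c_0 + phi_1 c_1, so
  gamma(0) = (c_0 + phi_1 c_1) / (1 - phi_1^2) = (7.098216 + (0.553)(2.584)) / (1 - (0.553)^2) = 8.527168 / 0.694191 = 12.283605.
  gamma(1) = phi_1 gamma(0) + c_1 = (0.553)(12.283605) + (2.584) = 9.376834.
For k = 2 (> q): gamma(2) = phi_1 gamma(1) = (0.553)(9.376834) = 5.185389.
Therefore gamma(2) = 5.1854 (to 4 decimal places).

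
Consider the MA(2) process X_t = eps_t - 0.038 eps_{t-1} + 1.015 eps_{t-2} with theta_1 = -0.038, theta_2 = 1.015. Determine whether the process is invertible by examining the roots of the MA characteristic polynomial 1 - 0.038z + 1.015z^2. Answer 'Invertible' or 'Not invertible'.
\text{Not invertible}

The MA(q) characteristic polynomial is P(z) = 1 - 0.038z + 1.015z^2.
Invertibility requires all roots to lie outside the unit circle, i.e. |z| > 1 for every root.
Set 1 + (-0.038) z + (1.015) z^2 = 0, i.e. a z^2 + b z + c = 0 with a = 1.015, b = -0.038, c = 1.
Discriminant D = b^2 - 4ac = (-0.038)^2 - 4*(1.015)*1 = 0.001444 - (4.06) = -4.058556.
D < 0, so the roots are the complex-conjugate pair z = (-b +/- i sqrt(-D)) / (2a) = 0.0187 +/- 0.9924i.
For a conjugate pair |z|^2 = z * conj(z) = (product of roots) = c/a = 1/(1.015) = 0.985222, so |z| = sqrt(0.985222) = 0.9926 for both roots.
Moduli of all roots: 0.9926, 0.9926.
All moduli strictly greater than 1? No.
Verdict: Not invertible.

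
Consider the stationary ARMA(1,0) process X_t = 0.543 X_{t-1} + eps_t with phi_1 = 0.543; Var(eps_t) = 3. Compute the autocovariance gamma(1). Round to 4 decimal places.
\gamma(1) = 2.3101

Multiply the model equation by X_{t-k} and take expectations. With theta_0 = psi_0 = 1 and psi_j the MA(infinity) weights, this gives
  gamma(k) - sum_i phi_i gamma(k-i) = c_k,
  c_k = sigma^2 * sum_{j=k..q} theta_j psi_{j-k}   (c_k = 0 for k > q),
using gamma(-m) = gamma(m).
Pure AR (q = 0): c_0 = sigma^2 = 3, c_k = 0 for k >= 1.
Equations for k = 0 and k = 1 (AR order 1):
  gamma(0) = phi_1 gamma(1) + c_0
  gamma(1) = phi_1 gamma(0) + c_1
Substituting the second into the first: gamma(0) (1 - phi_1^2) = c_0 + phi_1 c_1, so
  gamma(0) = c_0 / (1 - phi_1^2) = 3 / (1 - (0.543)^2) = 3 / 0.705151 = 4.254408.
  gamma(1) = phi_1 gamma(0) = (0.543)(4.254408) = 2.310144.
Therefore gamma(1) = 2.3101 (to 4 decimal places).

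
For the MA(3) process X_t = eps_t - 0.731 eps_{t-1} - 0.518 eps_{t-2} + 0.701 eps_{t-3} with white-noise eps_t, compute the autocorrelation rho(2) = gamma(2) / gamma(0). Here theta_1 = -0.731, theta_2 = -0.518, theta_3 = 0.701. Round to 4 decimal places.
\rho(2) = -0.4492

For an MA(q) process with theta_0 = 1, the autocovariance is
  gamma(k) = sigma^2 * sum_{i=0..q-k} theta_i * theta_{i+k},
and rho(k) = gamma(k) / gamma(0). Sigma^2 cancels.
  numerator   = (1)*(-0.518) + (-0.731)*(0.701) = -1.030431.
  denominator = (1)^2 + (-0.731)^2 + (-0.518)^2 + (0.701)^2 = 2.294086.
  rho(2) = -1.030431 / 2.294086 = -0.4492.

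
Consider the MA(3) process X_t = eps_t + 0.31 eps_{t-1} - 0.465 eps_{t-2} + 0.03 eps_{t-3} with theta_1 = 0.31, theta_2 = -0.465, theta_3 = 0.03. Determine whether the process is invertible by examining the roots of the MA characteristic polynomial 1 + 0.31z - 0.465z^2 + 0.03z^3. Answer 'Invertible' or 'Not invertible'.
\text{Invertible}

The MA(q) characteristic polynomial is P(z) = 1 + 0.31z - 0.465z^2 + 0.03z^3.
Invertibility requires all roots to lie outside the unit circle, i.e. |z| > 1 for every root.
Degree 3: look for a simple real root z0 first, then factor out (1 - z/z0) and solve the remaining quadratic.
Testing z0 = 2: P(2) = 1 + (0.31)(2) + (-0.465)(2)^2 + (0.03)(2)^3
  = 1 + (0.62) + (-1.86) + (0.24) = 0.  So z_0 = 2 is a root, |z_0| = 2.
Divide out the factor (1 - 0.5 z) = (1 - z/z0) (since 1/z0 = 0.5):
  P(z) = (1 - 0.5 z)(1 + (0.81) z + (-0.06) z^2)
  [check: z-coef 0.81 - (0.5) = 0.31; z^2-coef -0.06 - (0.5)(0.81) = -0.465; z^3-coef -(0.5)(-0.06) = 0.03.]
Remaining roots from the quadratic factor 1 + (0.81) z + (-0.06) z^2:
  Set 1 + (0.81) z + (-0.06) z^2 = 0, i.e. a z^2 + b z + c = 0 with a = -0.06, b = 0.81, c = 1.
  Discriminant D = b^2 - 4ac = (0.81)^2 - 4*(-0.06)*1 = 0.6561 - (-0.24) = 0.8961.
  D >= 0, so the roots are real: z = (-b +/- sqrt(D)) / (2a) = (-0.81 +/- 0.946626) / (-0.12).
    z_1 = (-0.81 + 0.946626) / (-0.12) = -1.1385,   |z_1| = 1.1385.
    z_2 = (-0.81 - 0.946626) / (-0.12) = 14.6385,   |z_2| = 14.6385.
Moduli of all roots: 2.0000, 1.1385, 14.6385.
All moduli strictly greater than 1? Yes.
Verdict: Invertible.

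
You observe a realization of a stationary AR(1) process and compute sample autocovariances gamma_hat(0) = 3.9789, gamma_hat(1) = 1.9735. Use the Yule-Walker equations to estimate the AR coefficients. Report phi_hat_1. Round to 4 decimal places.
\hat\phi_{1} = 0.4960

The Yule-Walker equations for an AR(p) process read, in matrix form,
  Gamma_p phi = r_p,   with   (Gamma_p)_{ij} = gamma(|i - j|),
                       (r_p)_i = gamma(i),   i,j = 1..p.
Substitute the sample gammas (Toeplitz matrix and right-hand side of size 1):
  Gamma_p = [[3.9789]]
  r_p     = [1.9735]
With p = 1 this is the single equation gamma(0) phi_1 = gamma(1):
  phi_hat_1 = gamma(1) / gamma(0) = 1.9735 / 3.9789 = 0.4960.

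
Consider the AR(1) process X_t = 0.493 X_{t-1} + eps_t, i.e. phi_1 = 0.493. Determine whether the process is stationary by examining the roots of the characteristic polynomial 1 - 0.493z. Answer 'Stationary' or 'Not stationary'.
\text{Stationary}

The AR(p) characteristic polynomial is P(z) = 1 - 0.493z.
Stationarity requires all roots to lie outside the unit circle, i.e. |z| > 1 for every root.
This is linear in z: 1 + (-0.493) z = 0  =>  z = -1/(-0.493) = 2.028398,  |z| = 2.028398.
Moduli of all roots: 2.0284.
All moduli strictly greater than 1? Yes.
Verdict: Stationary.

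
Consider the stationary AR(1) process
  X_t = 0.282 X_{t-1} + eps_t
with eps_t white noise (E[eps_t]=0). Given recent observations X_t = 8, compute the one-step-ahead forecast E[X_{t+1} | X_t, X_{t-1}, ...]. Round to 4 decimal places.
E[X_{t+1} \mid \mathcal F_t] = 2.2560

For an AR(p) model X_t = c + sum_i phi_i X_{t-i} + eps_t, the
one-step-ahead conditional mean is
  E[X_{t+1} | X_t, ...] = c + sum_i phi_i X_{t+1-i}.
Substitute known values:
  E[X_{t+1} | ...] = (0.282) * (8)
                   = 2.2560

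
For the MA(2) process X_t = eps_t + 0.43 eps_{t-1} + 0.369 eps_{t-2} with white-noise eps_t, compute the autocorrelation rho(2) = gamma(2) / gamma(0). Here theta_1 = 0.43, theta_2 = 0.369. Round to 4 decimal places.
\rho(2) = 0.2793

For an MA(q) process with theta_0 = 1, the autocovariance is
  gamma(k) = sigma^2 * sum_{i=0..q-k} theta_i * theta_{i+k},
and rho(k) = gamma(k) / gamma(0). Sigma^2 cancels.
  numerator   = (1)*(0.369) = 0.369.
  denominator = (1)^2 + (0.43)^2 + (0.369)^2 = 1.321061.
  rho(2) = 0.369 / 1.321061 = 0.2793.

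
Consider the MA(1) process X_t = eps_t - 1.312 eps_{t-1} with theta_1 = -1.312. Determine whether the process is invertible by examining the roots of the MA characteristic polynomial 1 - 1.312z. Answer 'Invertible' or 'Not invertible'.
\text{Not invertible}

The MA(q) characteristic polynomial is P(z) = 1 - 1.312z.
Invertibility requires all roots to lie outside the unit circle, i.e. |z| > 1 for every root.
This is linear in z: 1 + (-1.312) z = 0  =>  z = -1/(-1.312) = 0.762195,  |z| = 0.762195.
Moduli of all roots: 0.7622.
All moduli strictly greater than 1? No.
Verdict: Not invertible.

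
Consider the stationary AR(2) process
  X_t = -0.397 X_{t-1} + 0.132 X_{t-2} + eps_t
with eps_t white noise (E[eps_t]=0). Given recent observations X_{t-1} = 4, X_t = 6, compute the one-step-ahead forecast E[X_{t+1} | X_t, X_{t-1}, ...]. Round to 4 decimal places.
E[X_{t+1} \mid \mathcal F_t] = -1.8540

For an AR(p) model X_t = c + sum_i phi_i X_{t-i} + eps_t, the
one-step-ahead conditional mean is
  E[X_{t+1} | X_t, ...] = c + sum_i phi_i X_{t+1-i}.
Substitute known values:
  E[X_{t+1} | ...] = (-0.397) * (6) + (0.132) * (4)
                   = -1.8540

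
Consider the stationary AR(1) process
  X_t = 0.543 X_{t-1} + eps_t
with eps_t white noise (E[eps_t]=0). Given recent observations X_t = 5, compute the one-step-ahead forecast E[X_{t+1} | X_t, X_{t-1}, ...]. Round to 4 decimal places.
E[X_{t+1} \mid \mathcal F_t] = 2.7150

For an AR(p) model X_t = c + sum_i phi_i X_{t-i} + eps_t, the
one-step-ahead conditional mean is
  E[X_{t+1} | X_t, ...] = c + sum_i phi_i X_{t+1-i}.
Substitute known values:
  E[X_{t+1} | ...] = (0.543) * (5)
                   = 2.7150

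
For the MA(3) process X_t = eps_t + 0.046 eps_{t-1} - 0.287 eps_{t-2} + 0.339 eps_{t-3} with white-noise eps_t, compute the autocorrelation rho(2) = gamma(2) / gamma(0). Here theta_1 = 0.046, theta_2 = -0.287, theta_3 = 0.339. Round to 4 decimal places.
\rho(2) = -0.2263

For an MA(q) process with theta_0 = 1, the autocovariance is
  gamma(k) = sigma^2 * sum_{i=0..q-k} theta_i * theta_{i+k},
and rho(k) = gamma(k) / gamma(0). Sigma^2 cancels.
  numerator   = (1)*(-0.287) + (0.046)*(0.339) = -0.271406.
  denominator = (1)^2 + (0.046)^2 + (-0.287)^2 + (0.339)^2 = 1.199406.
  rho(2) = -0.271406 / 1.199406 = -0.2263.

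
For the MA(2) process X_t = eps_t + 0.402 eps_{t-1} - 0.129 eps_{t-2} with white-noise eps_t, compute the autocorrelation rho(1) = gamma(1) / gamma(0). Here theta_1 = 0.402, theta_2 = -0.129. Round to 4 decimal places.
\rho(1) = 0.2972

For an MA(q) process with theta_0 = 1, the autocovariance is
  gamma(k) = sigma^2 * sum_{i=0..q-k} theta_i * theta_{i+k},
and rho(k) = gamma(k) / gamma(0). Sigma^2 cancels.
  numerator   = (1)*(0.402) + (0.402)*(-0.129) = 0.350142.
  denominator = (1)^2 + (0.402)^2 + (-0.129)^2 = 1.178245.
  rho(1) = 0.350142 / 1.178245 = 0.2972.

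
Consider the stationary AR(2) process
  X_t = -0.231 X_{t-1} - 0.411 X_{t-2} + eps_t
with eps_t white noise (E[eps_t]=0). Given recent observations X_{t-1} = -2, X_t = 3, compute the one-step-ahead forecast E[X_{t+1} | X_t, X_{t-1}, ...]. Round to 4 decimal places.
E[X_{t+1} \mid \mathcal F_t] = 0.1290

For an AR(p) model X_t = c + sum_i phi_i X_{t-i} + eps_t, the
one-step-ahead conditional mean is
  E[X_{t+1} | X_t, ...] = c + sum_i phi_i X_{t+1-i}.
Substitute known values:
  E[X_{t+1} | ...] = (-0.231) * (3) + (-0.411) * (-2)
                   = 0.1290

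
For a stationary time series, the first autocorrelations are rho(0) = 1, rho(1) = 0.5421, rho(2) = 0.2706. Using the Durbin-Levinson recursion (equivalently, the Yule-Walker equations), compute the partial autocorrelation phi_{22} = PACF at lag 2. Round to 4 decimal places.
\phi_{22} = -0.0330

The PACF at lag k is phi_{kk}, the last component of the solution
to the Yule-Walker system G_k phi = r_k where
  (G_k)_{ij} = rho(|i - j|), (r_k)_i = rho(i), i,j = 1..k.
Equivalently, Durbin-Levinson gives phi_{kk} iteratively:
  phi_{11} = rho(1)
  phi_{kk} = [rho(k) - sum_{j=1..k-1} phi_{k-1,j} rho(k-j)]
            / [1 - sum_{j=1..k-1} phi_{k-1,j} rho(j)],
  phi_{k,j} = phi_{k-1,j} - phi_{kk} phi_{k-1,k-j},  j = 1..k-1.
Step k = 1:
  phi_11 = rho(1) = 0.5421.
Step k = 2:
  phi_22 = [rho(2) - phi_11 rho(1)] / [1 - phi_11 rho(1)] = [0.2706 - (0.5421)(0.5421)] / [1 - (0.5421)(0.5421)]
         = -0.02327241 / 0.70612759 = -0.033.
Therefore phi_{22} = -0.0330.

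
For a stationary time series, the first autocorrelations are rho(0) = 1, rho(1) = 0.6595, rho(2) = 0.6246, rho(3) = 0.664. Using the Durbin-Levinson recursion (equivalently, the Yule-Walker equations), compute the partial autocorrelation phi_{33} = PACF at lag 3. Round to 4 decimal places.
\phi_{33} = 0.3370

The PACF at lag k is phi_{kk}, the last component of the solution
to the Yule-Walker system G_k phi = r_k where
  (G_k)_{ij} = rho(|i - j|), (r_k)_i = rho(i), i,j = 1..k.
Equivalently, Durbin-Levinson gives phi_{kk} iteratively:
  phi_{11} = rho(1)
  phi_{kk} = [rho(k) - sum_{j=1..k-1} phi_{k-1,j} rho(k-j)]
            / [1 - sum_{j=1..k-1} phi_{k-1,j} rho(j)],
  phi_{k,j} = phi_{k-1,j} - phi_{kk} phi_{k-1,k-j},  j = 1..k-1.
Step k = 1:
  phi_11 = rho(1) = 0.6595.
Step k = 2:
  phi_22 = [rho(2) - phi_11 rho(1)] / [1 - phi_11 rho(1)] = [0.6246 - (0.6595)(0.6595)] / [1 - (0.6595)(0.6595)]
         = 0.18965975 / 0.56505975 = 0.335645.
  Update: phi_21 = phi_11 - phi_22 phi_11 = 0.6595 - (0.335645)(0.6595) = 0.438142.
Step k = 3:
  phi_33 = [rho(3) - phi_21 rho(2) - phi_22 rho(1)] / [1 - phi_21 rho(1) - phi_22 rho(2)]
    numerator   = 0.664 - (0.438142)(0.6246) - (0.335645)(0.6595) = 0.16897843
    denominator = 1 - (0.438142)(0.6595) - (0.335645)(0.6246) = 0.50140131
  phi_33 = 0.16897843 / 0.50140131 = 0.337.
Therefore phi_{33} = 0.3370.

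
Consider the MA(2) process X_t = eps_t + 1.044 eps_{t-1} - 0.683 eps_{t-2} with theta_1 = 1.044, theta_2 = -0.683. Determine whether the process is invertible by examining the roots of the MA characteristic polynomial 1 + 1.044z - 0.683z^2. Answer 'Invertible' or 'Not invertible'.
\text{Not invertible}

The MA(q) characteristic polynomial is P(z) = 1 + 1.044z - 0.683z^2.
Invertibility requires all roots to lie outside the unit circle, i.e. |z| > 1 for every root.
Set 1 + (1.044) z + (-0.683) z^2 = 0, i.e. a z^2 + b z + c = 0 with a = -0.683, b = 1.044, c = 1.
Discriminant D = b^2 - 4ac = (1.044)^2 - 4*(-0.683)*1 = 1.089936 - (-2.732) = 3.821936.
D >= 0, so the roots are real: z = (-b +/- sqrt(D)) / (2a) = (-1.044 +/- 1.954977) / (-1.366).
  z_1 = (-1.044 + 1.954977) / (-1.366) = -0.6669,   |z_1| = 0.6669.
  z_2 = (-1.044 - 1.954977) / (-1.366) = 2.1954,   |z_2| = 2.1954.
Moduli of all roots: 0.6669, 2.1954.
All moduli strictly greater than 1? No.
Verdict: Not invertible.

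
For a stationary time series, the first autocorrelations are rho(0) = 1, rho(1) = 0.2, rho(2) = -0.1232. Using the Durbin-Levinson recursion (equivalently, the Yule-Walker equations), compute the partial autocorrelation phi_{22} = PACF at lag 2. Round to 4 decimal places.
\phi_{22} = -0.1700

The PACF at lag k is phi_{kk}, the last component of the solution
to the Yule-Walker system G_k phi = r_k where
  (G_k)_{ij} = rho(|i - j|), (r_k)_i = rho(i), i,j = 1..k.
Equivalently, Durbin-Levinson gives phi_{kk} iteratively:
  phi_{11} = rho(1)
  phi_{kk} = [rho(k) - sum_{j=1..k-1} phi_{k-1,j} rho(k-j)]
            / [1 - sum_{j=1..k-1} phi_{k-1,j} rho(j)],
  phi_{k,j} = phi_{k-1,j} - phi_{kk} phi_{k-1,k-j},  j = 1..k-1.
Step k = 1:
  phi_11 = rho(1) = 0.2.
Step k = 2:
  phi_22 = [rho(2) - phi_11 rho(1)] / [1 - phi_11 rho(1)] = [-0.1232 - (0.2)(0.2)] / [1 - (0.2)(0.2)]
         = -0.1632 / 0.96 = -0.17.
Therefore phi_{22} = -0.1700.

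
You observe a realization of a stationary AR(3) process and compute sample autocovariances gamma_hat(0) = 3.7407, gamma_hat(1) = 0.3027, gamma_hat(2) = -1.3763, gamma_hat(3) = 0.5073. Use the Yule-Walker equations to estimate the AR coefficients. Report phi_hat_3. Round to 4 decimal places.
\hat\phi_{3} = 0.2430

The Yule-Walker equations for an AR(p) process read, in matrix form,
  Gamma_p phi = r_p,   with   (Gamma_p)_{ij} = gamma(|i - j|),
                       (r_p)_i = gamma(i),   i,j = 1..p.
Substitute the sample gammas (Toeplitz matrix and right-hand side of size 3):
  Gamma_p = [[3.7407, 0.3027, -1.3763], [0.3027, 3.7407, 0.3027], [-1.3763, 0.3027, 3.7407]]
  r_p     = [0.3027, -1.3763, 0.5073]
Written out (R1..R3):
  (R1) 3.7407 phi_1 + 0.3027 phi_2 - 1.3763 phi_3 = 0.3027
  (R2) 0.3027 phi_1 + 3.7407 phi_2 + 0.3027 phi_3 = -1.3763
  (R3) -1.3763 phi_1 + 0.3027 phi_2 + 3.7407 phi_3 = 0.5073
Gaussian elimination:
  R2 <- R2 - (0.3027/3.7407) R1 = R2 - (0.080921) R1:  3.716205 phi_2 + 0.414071 phi_3 = -1.400795
  R3 <- R3 - (-1.3763/3.7407) R1 = R3 - (-0.367926) R1:  0.414071 phi_2 + 3.234324 phi_3 = 0.618671
  R3 <- R3 - (0.414071/3.716205) R2 = R3 - (0.111423) R2:  3.188187 phi_3 = 0.774752
Back-substitution:
  phi_hat_3 = 0.774752 / 3.188187 = 0.243007
  phi_hat_2 = (-1.400795 - (0.414071)(0.243007)) / 3.716205 = -0.404019
  phi_hat_1 = (0.3027 - (0.3027)(-0.404019) - (-1.3763)(0.243007)) / 3.7407 = 0.203023
So phi_hat = [0.2030, -0.4040, 0.2430].
Therefore phi_hat_3 = 0.2430.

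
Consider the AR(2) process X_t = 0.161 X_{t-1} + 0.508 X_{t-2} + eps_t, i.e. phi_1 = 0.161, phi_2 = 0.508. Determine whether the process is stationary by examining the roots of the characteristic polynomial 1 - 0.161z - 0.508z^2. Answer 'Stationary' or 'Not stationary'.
\text{Stationary}

The AR(p) characteristic polynomial is P(z) = 1 - 0.161z - 0.508z^2.
Stationarity requires all roots to lie outside the unit circle, i.e. |z| > 1 for every root.
Set 1 + (-0.161) z + (-0.508) z^2 = 0, i.e. a z^2 + b z + c = 0 with a = -0.508, b = -0.161, c = 1.
Discriminant D = b^2 - 4ac = (-0.161)^2 - 4*(-0.508)*1 = 0.025921 - (-2.032) = 2.057921.
D >= 0, so the roots are real: z = (-b +/- sqrt(D)) / (2a) = (0.161 +/- 1.434546) / (-1.016).
  z_1 = (0.161 + 1.434546) / (-1.016) = -1.5704,   |z_1| = 1.5704.
  z_2 = (0.161 - 1.434546) / (-1.016) = 1.2535,   |z_2| = 1.2535.
Moduli of all roots: 1.5704, 1.2535.
All moduli strictly greater than 1? Yes.
Verdict: Stationary.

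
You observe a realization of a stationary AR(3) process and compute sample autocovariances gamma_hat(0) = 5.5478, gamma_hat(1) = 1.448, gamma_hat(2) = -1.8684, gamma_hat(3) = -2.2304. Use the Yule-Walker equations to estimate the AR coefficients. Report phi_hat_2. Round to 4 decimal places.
\hat\phi_{2} = -0.3540

The Yule-Walker equations for an AR(p) process read, in matrix form,
  Gamma_p phi = r_p,   with   (Gamma_p)_{ij} = gamma(|i - j|),
                       (r_p)_i = gamma(i),   i,j = 1..p.
Substitute the sample gammas (Toeplitz matrix and right-hand side of size 3):
  Gamma_p = [[5.5478, 1.448, -1.8684], [1.448, 5.5478, 1.448], [-1.8684, 1.448, 5.5478]]
  r_p     = [1.448, -1.8684, -2.2304]
Written out (R1..R3):
  (R1) 5.5478 phi_1 + 1.448 phi_2 - 1.8684 phi_3 = 1.448
  (R2) 1.448 phi_1 + 5.5478 phi_2 + 1.448 phi_3 = -1.8684
  (R3) -1.8684 phi_1 + 1.448 phi_2 + 5.5478 phi_3 = -2.2304
Gaussian elimination:
  R2 <- R2 - (1.448/5.5478) R1 = R2 - (0.261004) R1:  5.169866 phi_2 + 1.935661 phi_3 = -2.246334
  R3 <- R3 - (-1.8684/5.5478) R1 = R3 - (-0.336782) R1:  1.935661 phi_2 + 4.918556 phi_3 = -1.742739
  R3 <- R3 - (1.935661/5.169866) R2 = R3 - (0.374412) R2:  4.193821 phi_3 = -0.901685
Back-substitution:
  phi_hat_3 = -0.901685 / 4.193821 = -0.215003
  phi_hat_2 = (-2.246334 - (1.935661)(-0.215003)) / 5.169866 = -0.354006
  phi_hat_1 = (1.448 - (1.448)(-0.354006) - (-1.8684)(-0.215003)) / 5.5478 = 0.280992
So phi_hat = [0.2810, -0.3540, -0.2150].
Therefore phi_hat_2 = -0.3540.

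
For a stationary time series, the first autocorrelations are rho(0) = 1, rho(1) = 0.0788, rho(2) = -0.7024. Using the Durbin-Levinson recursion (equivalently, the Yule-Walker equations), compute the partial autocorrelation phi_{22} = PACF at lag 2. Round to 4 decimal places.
\phi_{22} = -0.7130

The PACF at lag k is phi_{kk}, the last component of the solution
to the Yule-Walker system G_k phi = r_k where
  (G_k)_{ij} = rho(|i - j|), (r_k)_i = rho(i), i,j = 1..k.
Equivalently, Durbin-Levinson gives phi_{kk} iteratively:
  phi_{11} = rho(1)
  phi_{kk} = [rho(k) - sum_{j=1..k-1} phi_{k-1,j} rho(k-j)]
            / [1 - sum_{j=1..k-1} phi_{k-1,j} rho(j)],
  phi_{k,j} = phi_{k-1,j} - phi_{kk} phi_{k-1,k-j},  j = 1..k-1.
Step k = 1:
  phi_11 = rho(1) = 0.0788.
Step k = 2:
  phi_22 = [rho(2) - phi_11 rho(1)] / [1 - phi_11 rho(1)] = [-0.7024 - (0.0788)(0.0788)] / [1 - (0.0788)(0.0788)]
         = -0.70860944 / 0.99379056 = -0.713.
Therefore phi_{22} = -0.7130.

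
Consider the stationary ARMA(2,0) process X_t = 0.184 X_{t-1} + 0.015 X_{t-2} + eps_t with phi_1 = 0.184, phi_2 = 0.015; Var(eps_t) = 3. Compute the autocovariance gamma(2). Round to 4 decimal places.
\gamma(2) = 0.1535

Multiply the model equation by X_{t-k} and take expectations. With theta_0 = psi_0 = 1 and psi_j the MA(infinity) weights, this gives
  gamma(k) - sum_i phi_i gamma(k-i) = c_k,
  c_k = sigma^2 * sum_{j=k..q} theta_j psi_{j-k}   (c_k = 0 for k > q),
using gamma(-m) = gamma(m).
Pure AR (q = 0): c_0 = sigma^2 = 3, c_k = 0 for k >= 1.
Equations for k = 0, 1, 2 (AR order 2, c_2 = 0):
  (E0) gamma(0) = phi_1 gamma(1) + phi_2 gamma(2) + c_0
  (E1) gamma(1) = phi_1 gamma(0) + phi_2 gamma(1) + c_1
  (E2) gamma(2) = phi_1 gamma(1) + phi_2 gamma(0)
From (E1): gamma(1) = A gamma(0) + B with
  A = phi_1 / (1 - phi_2) = 0.184 / 0.985 = 0.186802,   B = c_1 / (1 - phi_2) = 0 / 0.985 = 0.
Insert (E2) into (E0): gamma(0) (1 - phi_2^2) = phi_1 (1 + phi_2) gamma(1) + c_0.
  phi_1 (1 + phi_2) = (0.184)(1.015) = 0.18676,   1 - phi_2^2 = 0.999775.
Replace gamma(1) by A gamma(0) + B and collect gamma(0):
  gamma(0) [0.999775 - (0.18676)(0.186802)] = c_0 = 3
  gamma(0) * 0.964888 = 3
  gamma(0) = 3 / 0.964888 = 3.10917.
  gamma(1) = A gamma(0) = (0.186802)(3.10917) = 0.580799.
  gamma(2) = phi_1 gamma(1) + phi_2 gamma(0) = (0.184)(0.580799) + (0.015)(3.10917) = 0.153505.
Therefore gamma(2) = 0.1535 (to 4 decimal places).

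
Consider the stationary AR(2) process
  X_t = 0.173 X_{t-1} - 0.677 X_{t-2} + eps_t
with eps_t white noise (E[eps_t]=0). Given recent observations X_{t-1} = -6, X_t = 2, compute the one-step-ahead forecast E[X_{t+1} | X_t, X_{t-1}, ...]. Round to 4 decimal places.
E[X_{t+1} \mid \mathcal F_t] = 4.4080

For an AR(p) model X_t = c + sum_i phi_i X_{t-i} + eps_t, the
one-step-ahead conditional mean is
  E[X_{t+1} | X_t, ...] = c + sum_i phi_i X_{t+1-i}.
Substitute known values:
  E[X_{t+1} | ...] = (0.173) * (2) + (-0.677) * (-6)
                   = 4.4080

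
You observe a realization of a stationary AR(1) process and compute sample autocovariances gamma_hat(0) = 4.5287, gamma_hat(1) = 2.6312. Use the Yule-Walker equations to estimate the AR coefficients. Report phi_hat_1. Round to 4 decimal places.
\hat\phi_{1} = 0.5810

The Yule-Walker equations for an AR(p) process read, in matrix form,
  Gamma_p phi = r_p,   with   (Gamma_p)_{ij} = gamma(|i - j|),
                       (r_p)_i = gamma(i),   i,j = 1..p.
Substitute the sample gammas (Toeplitz matrix and right-hand side of size 1):
  Gamma_p = [[4.5287]]
  r_p     = [2.6312]
With p = 1 this is the single equation gamma(0) phi_1 = gamma(1):
  phi_hat_1 = gamma(1) / gamma(0) = 2.6312 / 4.5287 = 0.5810.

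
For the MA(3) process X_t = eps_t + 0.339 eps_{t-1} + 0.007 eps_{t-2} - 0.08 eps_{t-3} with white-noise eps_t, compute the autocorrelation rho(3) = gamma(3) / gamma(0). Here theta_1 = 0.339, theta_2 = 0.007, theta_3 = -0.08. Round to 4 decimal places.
\rho(3) = -0.0713

For an MA(q) process with theta_0 = 1, the autocovariance is
  gamma(k) = sigma^2 * sum_{i=0..q-k} theta_i * theta_{i+k},
and rho(k) = gamma(k) / gamma(0). Sigma^2 cancels.
  numerator   = (1)*(-0.08) = -0.08.
  denominator = (1)^2 + (0.339)^2 + (0.007)^2 + (-0.08)^2 = 1.12137.
  rho(3) = -0.08 / 1.12137 = -0.0713.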